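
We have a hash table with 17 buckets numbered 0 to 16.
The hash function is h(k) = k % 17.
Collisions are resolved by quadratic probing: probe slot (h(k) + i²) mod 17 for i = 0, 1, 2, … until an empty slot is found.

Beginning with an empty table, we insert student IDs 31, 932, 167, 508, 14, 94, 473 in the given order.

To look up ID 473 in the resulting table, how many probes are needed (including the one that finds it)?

31: h=14 → slot 14
932: h=14, probe 14,15 → slot 15
167: h=14, probe 14,15,1 → slot 1
508: h=15, probe 15,16 → slot 16
14: h=14, probe 14,15,1,6 → slot 6
94: h=9 → slot 9
473: h=14, probe 14,15,1,6,13 → slot 13
Table: [-, 167, -, -, -, -, 14, -, -, 94, -, -, -, 473, 31, 932, 508]
Lookup 473: h=14, probe 14,15,1,6,13 → found at 13.

5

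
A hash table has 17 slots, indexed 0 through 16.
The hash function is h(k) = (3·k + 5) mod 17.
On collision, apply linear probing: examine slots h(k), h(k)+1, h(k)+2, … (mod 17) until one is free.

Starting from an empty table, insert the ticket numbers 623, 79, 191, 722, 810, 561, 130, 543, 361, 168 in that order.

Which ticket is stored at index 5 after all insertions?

Insert 623: h=4, slot 4 empty -> index 4.
Insert 79: h=4, slot 4 occupied -> index 5.
Insert 191: h=0, slot 0 empty -> index 0.
Insert 722: h=12, slot 12 empty -> index 12.
Insert 810: h=4, slots 4,5 occupied -> index 6.
Insert 561: h=5, slots 5,6 occupied -> index 7.
Insert 130: h=4, slots 4,5,6,7 occupied -> index 8.
Insert 543: h=2, slot 2 empty -> index 2.
Insert 361: h=0, slot 0 occupied -> index 1.
Insert 168: h=16, slot 16 empty -> index 16.
Table: [191, 361, 543, _, 623, 79, 810, 561, 130, _, _, _, 722, _, _, _, 168]

79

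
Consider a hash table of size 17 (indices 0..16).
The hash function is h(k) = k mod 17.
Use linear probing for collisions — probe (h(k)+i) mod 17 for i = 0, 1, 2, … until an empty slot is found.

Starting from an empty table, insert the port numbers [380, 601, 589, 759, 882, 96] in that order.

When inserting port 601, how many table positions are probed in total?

2

380: h=6 => slot 6
601: h=6, probe 6,7 => slot 7
589: h=11 => slot 11
759: h=11, probe 11,12 => slot 12
882: h=15 => slot 15
96: h=11, probe 11,12,13 => slot 13
Table: [—, —, —, —, —, —, 380, 601, —, —, —, 589, 759, 96, —, 882, —]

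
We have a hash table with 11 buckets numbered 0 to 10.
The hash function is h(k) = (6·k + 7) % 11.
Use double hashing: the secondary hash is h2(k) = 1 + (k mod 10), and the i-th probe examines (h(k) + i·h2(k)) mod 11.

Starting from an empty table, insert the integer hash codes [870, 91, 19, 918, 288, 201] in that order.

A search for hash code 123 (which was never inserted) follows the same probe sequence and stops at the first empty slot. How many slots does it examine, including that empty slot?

2

870: h=2 => slot 2
91: h=3 => slot 3
19: h=0 => slot 0
918: h=4 => slot 4
288: h=8 => slot 8
201: h=3, h2=2, probe 3,5 => slot 5
Table: [19, —, 870, 91, 918, 201, —, —, 288, —, —]
Lookup 123: h=8, h2=4, probe 8,1 → slot 1 empty, not found.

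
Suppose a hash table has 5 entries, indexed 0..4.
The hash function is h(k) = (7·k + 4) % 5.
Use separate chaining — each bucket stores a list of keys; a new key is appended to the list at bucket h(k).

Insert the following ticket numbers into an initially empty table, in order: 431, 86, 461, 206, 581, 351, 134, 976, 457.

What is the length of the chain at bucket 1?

7

431 -> bucket 1
86 -> bucket 1 (collision)
461 -> bucket 1 (collision)
206 -> bucket 1 (collision)
581 -> bucket 1 (collision)
351 -> bucket 1 (collision)
134 -> bucket 2
976 -> bucket 1 (collision)
457 -> bucket 3
Final buckets:
0: _
1: 431 -> 86 -> 461 -> 206 -> 581 -> 351 -> 976
2: 134
3: 457
4: _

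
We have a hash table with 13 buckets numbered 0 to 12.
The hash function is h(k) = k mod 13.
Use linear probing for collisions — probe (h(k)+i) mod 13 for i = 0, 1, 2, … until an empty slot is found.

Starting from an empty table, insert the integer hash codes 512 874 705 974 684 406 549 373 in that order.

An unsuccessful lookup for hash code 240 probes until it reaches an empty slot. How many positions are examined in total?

Insert 512: h=5, slot 5 empty -> index 5.
Insert 874: h=3, slot 3 empty -> index 3.
Insert 705: h=3, slot 3 occupied -> index 4.
Insert 974: h=12, slot 12 empty -> index 12.
Insert 684: h=8, slot 8 empty -> index 8.
Insert 406: h=3, slots 3,4,5 occupied -> index 6.
Insert 549: h=3, slots 3,4,5,6 occupied -> index 7.
Insert 373: h=9, slot 9 empty -> index 9.
Table: [_, _, _, 874, 705, 512, 406, 549, 684, 373, _, _, 974]
Lookup 240: h=6, probe 6,7,8,9,10 → slot 10 empty, not found.

5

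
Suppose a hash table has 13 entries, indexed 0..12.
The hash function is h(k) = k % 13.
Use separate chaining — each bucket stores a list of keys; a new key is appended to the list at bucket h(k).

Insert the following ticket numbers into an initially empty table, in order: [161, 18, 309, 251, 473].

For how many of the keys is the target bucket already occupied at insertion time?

2

Insert 161: h=5, bucket 5 empty → new chain.
Insert 18: h=5, bucket 5 nonempty → append to chain.
Insert 309: h=10, bucket 10 empty → new chain.
Insert 251: h=4, bucket 4 empty → new chain.
Insert 473: h=5, bucket 5 nonempty → append to chain.
Final buckets:
0: —
1: —
2: —
3: —
4: 251
5: 161 -> 18 -> 473
6: —
7: —
8: —
9: —
10: 309
11: —
12: —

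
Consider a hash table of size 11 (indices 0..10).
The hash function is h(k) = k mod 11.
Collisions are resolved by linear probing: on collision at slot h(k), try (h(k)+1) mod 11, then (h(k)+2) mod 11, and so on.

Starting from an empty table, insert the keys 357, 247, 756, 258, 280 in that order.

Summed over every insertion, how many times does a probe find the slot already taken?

7

357 hashes to 5; slot 5 is free => place at 5.
247 hashes to 5; 5 taken => place at 6.
756 hashes to 8; slot 8 is free => place at 8.
258 hashes to 5; 5,6 taken => place at 7.
280 hashes to 5; 5,6,7,8 taken => place at 9.
Table: [_, _, _, _, _, 357, 247, 258, 756, 280, _]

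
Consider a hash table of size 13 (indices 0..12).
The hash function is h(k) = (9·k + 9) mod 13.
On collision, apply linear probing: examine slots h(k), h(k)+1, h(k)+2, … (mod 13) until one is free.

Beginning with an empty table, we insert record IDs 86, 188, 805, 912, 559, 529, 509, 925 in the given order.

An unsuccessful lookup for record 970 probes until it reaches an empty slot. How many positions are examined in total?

86 hashes to 3; slot 3 is free -> place at 3.
188 hashes to 11; slot 11 is free -> place at 11.
805 hashes to 0; slot 0 is free -> place at 0.
912 hashes to 1; slot 1 is free -> place at 1.
559 hashes to 9; slot 9 is free -> place at 9.
529 hashes to 12; slot 12 is free -> place at 12.
509 hashes to 1; 1 taken -> place at 2.
925 hashes to 1; 1,2,3 taken -> place at 4.
Table: [805, 912, 509, 86, 925, —, —, —, —, 559, —, 188, 529]
Lookup 970: h=3, probe 3,4,5 → slot 5 empty, not found.

3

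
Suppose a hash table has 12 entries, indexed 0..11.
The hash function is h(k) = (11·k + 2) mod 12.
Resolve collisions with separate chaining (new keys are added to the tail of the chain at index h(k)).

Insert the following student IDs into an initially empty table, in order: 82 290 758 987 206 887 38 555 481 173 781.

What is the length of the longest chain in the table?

82 -> bucket 4
290 -> bucket 0
758 -> bucket 0 (collision)
987 -> bucket 11
206 -> bucket 0 (collision)
887 -> bucket 3
38 -> bucket 0 (collision)
555 -> bucket 11 (collision)
481 -> bucket 1
173 -> bucket 9
781 -> bucket 1 (collision)
Final buckets:
0: 290 -> 758 -> 206 -> 38
1: 481 -> 781
2: _
3: 887
4: 82
5: _
6: _
7: _
8: _
9: 173
10: _
11: 987 -> 555

4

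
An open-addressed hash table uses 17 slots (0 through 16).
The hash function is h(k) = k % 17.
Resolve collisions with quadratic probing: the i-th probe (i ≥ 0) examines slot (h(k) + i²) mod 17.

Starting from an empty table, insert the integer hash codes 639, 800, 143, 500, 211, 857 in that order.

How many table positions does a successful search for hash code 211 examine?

3

639: h=10 -> slot 10
800: h=1 -> slot 1
143: h=7 -> slot 7
500: h=7, probe 7,8 -> slot 8
211: h=7, probe 7,8,11 -> slot 11
857: h=7, probe 7,8,11,16 -> slot 16
Table: [—, 800, —, —, —, —, —, 143, 500, —, 639, 211, —, —, —, —, 857]
Lookup 211: h=7, probe 7,8,11 → found at 11.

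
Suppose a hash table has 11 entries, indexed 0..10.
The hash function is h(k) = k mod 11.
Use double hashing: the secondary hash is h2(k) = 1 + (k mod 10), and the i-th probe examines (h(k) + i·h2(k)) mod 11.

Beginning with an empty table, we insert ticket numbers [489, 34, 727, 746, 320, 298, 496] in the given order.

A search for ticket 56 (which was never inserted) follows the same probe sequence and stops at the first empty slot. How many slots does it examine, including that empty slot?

4

Insert 489: h=5, slot 5 empty => index 5.
Insert 34: h=1, slot 1 empty => index 1.
Insert 727: h=1, h2=8, slot 1 occupied => index 9.
Insert 746: h=9, h2=7, slots 9,5,1 occupied => index 8.
Insert 320: h=1, h2=1, slot 1 occupied => index 2.
Insert 298: h=1, h2=9, slot 1 occupied => index 10.
Insert 496: h=1, h2=7, slots 1,8 occupied => index 4.
Table: [., 34, 320, ., 496, 489, ., ., 746, 727, 298]
Lookup 56: h=1, h2=7, probe 1,8,4,0 → slot 0 empty, not found.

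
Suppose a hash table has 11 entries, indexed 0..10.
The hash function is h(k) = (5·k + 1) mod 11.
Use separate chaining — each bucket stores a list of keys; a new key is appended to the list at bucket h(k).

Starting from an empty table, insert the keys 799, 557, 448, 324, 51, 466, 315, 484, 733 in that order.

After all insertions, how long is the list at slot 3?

5

Insert 799: h=3, bucket 3 empty -> new chain.
Insert 557: h=3, bucket 3 nonempty -> append to chain.
Insert 448: h=8, bucket 8 empty -> new chain.
Insert 324: h=4, bucket 4 empty -> new chain.
Insert 51: h=3, bucket 3 nonempty -> append to chain.
Insert 466: h=10, bucket 10 empty -> new chain.
Insert 315: h=3, bucket 3 nonempty -> append to chain.
Insert 484: h=1, bucket 1 empty -> new chain.
Insert 733: h=3, bucket 3 nonempty -> append to chain.
Final buckets:
0: .
1: 484
2: .
3: 799 -> 557 -> 51 -> 315 -> 733
4: 324
5: .
6: .
7: .
8: 448
9: .
10: 466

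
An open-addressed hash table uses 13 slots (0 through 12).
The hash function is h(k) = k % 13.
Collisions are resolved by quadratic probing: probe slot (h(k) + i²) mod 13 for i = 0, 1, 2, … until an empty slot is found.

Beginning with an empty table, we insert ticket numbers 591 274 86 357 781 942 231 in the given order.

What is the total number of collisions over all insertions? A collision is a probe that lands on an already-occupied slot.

Insert 591: h=6, slot 6 empty -> index 6.
Insert 274: h=1, slot 1 empty -> index 1.
Insert 86: h=8, slot 8 empty -> index 8.
Insert 357: h=6, slot 6 occupied -> index 7.
Insert 781: h=1, slot 1 occupied -> index 2.
Insert 942: h=6, slots 6,7 occupied -> index 10.
Insert 231: h=10, slot 10 occupied -> index 11.
Table: [_, 274, 781, _, _, _, 591, 357, 86, _, 942, 231, _]

5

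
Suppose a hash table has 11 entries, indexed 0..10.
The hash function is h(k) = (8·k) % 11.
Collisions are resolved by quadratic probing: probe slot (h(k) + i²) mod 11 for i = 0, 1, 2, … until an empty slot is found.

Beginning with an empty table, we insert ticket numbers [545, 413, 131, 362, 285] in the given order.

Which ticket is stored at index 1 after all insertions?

Insert 545: h=4, slot 4 empty → index 4.
Insert 413: h=4, slot 4 occupied → index 5.
Insert 131: h=3, slot 3 empty → index 3.
Insert 362: h=3, slots 3,4 occupied → index 7.
Insert 285: h=3, slots 3,4,7 occupied → index 1.
Table: [∅, 285, ∅, 131, 545, 413, ∅, 362, ∅, ∅, ∅]

285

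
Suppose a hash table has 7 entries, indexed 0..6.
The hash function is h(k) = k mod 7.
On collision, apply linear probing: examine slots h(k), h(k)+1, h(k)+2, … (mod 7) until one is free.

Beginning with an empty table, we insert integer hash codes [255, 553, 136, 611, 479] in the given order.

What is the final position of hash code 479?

5

255: h=3 => slot 3
553: h=0 => slot 0
136: h=3, probe 3,4 => slot 4
611: h=2 => slot 2
479: h=3, probe 3,4,5 => slot 5
Table: [553, _, 611, 255, 136, 479, _]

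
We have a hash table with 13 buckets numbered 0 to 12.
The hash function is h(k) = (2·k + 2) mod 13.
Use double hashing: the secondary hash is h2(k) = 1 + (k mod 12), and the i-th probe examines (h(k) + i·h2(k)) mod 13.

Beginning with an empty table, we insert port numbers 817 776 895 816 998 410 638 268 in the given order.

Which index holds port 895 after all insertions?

817: h=11 → slot 11
776: h=7 → slot 7
895: h=11, h2=8, probe 11,6 → slot 6
816: h=9 → slot 9
998: h=9, h2=3, probe 9,12 → slot 12
410: h=3 → slot 3
638: h=4 → slot 4
268: h=5 → slot 5
Table: [-, -, -, 410, 638, 268, 895, 776, -, 816, -, 817, 998]

6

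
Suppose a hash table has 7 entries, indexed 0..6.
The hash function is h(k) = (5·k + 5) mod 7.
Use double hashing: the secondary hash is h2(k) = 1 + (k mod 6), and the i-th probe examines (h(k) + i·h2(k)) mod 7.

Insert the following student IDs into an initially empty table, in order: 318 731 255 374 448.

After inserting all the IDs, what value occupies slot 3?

Insert 318: h=6, slot 6 empty → index 6.
Insert 731: h=6, h2=6, slot 6 occupied → index 5.
Insert 255: h=6, h2=4, slot 6 occupied → index 3.
Insert 374: h=6, h2=3, slot 6 occupied → index 2.
Insert 448: h=5, h2=5, slots 5,3 occupied → index 1.
Table: [—, 448, 374, 255, —, 731, 318]

255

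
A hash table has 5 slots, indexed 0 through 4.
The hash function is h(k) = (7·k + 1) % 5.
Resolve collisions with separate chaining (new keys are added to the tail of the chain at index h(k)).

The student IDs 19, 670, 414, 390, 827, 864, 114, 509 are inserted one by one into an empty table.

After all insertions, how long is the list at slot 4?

5

Insert 19: h=4, bucket 4 empty -> new chain.
Insert 670: h=1, bucket 1 empty -> new chain.
Insert 414: h=4, bucket 4 nonempty -> append to chain.
Insert 390: h=1, bucket 1 nonempty -> append to chain.
Insert 827: h=0, bucket 0 empty -> new chain.
Insert 864: h=4, bucket 4 nonempty -> append to chain.
Insert 114: h=4, bucket 4 nonempty -> append to chain.
Insert 509: h=4, bucket 4 nonempty -> append to chain.
Final buckets:
0: 827
1: 670 -> 390
2: —
3: —
4: 19 -> 414 -> 864 -> 114 -> 509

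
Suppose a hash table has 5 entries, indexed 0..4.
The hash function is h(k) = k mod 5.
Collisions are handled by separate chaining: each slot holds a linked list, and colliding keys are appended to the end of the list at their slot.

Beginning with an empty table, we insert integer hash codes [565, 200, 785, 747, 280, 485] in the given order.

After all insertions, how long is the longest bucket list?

5

Insert 565: h=0, bucket 0 empty -> new chain.
Insert 200: h=0, bucket 0 nonempty -> append to chain.
Insert 785: h=0, bucket 0 nonempty -> append to chain.
Insert 747: h=2, bucket 2 empty -> new chain.
Insert 280: h=0, bucket 0 nonempty -> append to chain.
Insert 485: h=0, bucket 0 nonempty -> append to chain.
Final buckets:
0: 565 -> 200 -> 785 -> 280 -> 485
1: —
2: 747
3: —
4: —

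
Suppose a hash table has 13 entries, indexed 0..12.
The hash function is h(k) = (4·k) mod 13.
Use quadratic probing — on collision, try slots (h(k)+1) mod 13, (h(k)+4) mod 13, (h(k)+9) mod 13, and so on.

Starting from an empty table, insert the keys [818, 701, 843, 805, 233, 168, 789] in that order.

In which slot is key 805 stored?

0

818: h=9 → slot 9
701: h=9, probe 9,10 → slot 10
843: h=5 → slot 5
805: h=9, probe 9,10,0 → slot 0
233: h=9, probe 9,10,0,5,12 → slot 12
168: h=9, probe 9,10,0,5,12,8 → slot 8
789: h=10, probe 10,11 → slot 11
Table: [805, -, -, -, -, 843, -, -, 168, 818, 701, 789, 233]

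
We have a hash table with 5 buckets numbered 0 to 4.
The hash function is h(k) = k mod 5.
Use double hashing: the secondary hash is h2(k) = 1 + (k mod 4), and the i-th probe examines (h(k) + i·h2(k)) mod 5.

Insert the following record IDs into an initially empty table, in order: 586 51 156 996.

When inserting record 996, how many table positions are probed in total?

586 hashes to 1; slot 1 is free → place at 1.
51 hashes to 1, h2=4; 1 taken → place at 0.
156 hashes to 1, h2=1; 1 taken → place at 2.
996 hashes to 1, h2=1; 1,2 taken → place at 3.
Table: [51, 586, 156, 996, .]

3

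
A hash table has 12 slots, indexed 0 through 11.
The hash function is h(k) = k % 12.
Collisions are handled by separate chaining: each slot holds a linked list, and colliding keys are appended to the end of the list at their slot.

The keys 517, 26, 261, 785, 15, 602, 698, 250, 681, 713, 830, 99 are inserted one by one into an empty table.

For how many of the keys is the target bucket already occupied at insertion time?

Insert 517: h=1, bucket 1 empty → new chain.
Insert 26: h=2, bucket 2 empty → new chain.
Insert 261: h=9, bucket 9 empty → new chain.
Insert 785: h=5, bucket 5 empty → new chain.
Insert 15: h=3, bucket 3 empty → new chain.
Insert 602: h=2, bucket 2 nonempty → append to chain.
Insert 698: h=2, bucket 2 nonempty → append to chain.
Insert 250: h=10, bucket 10 empty → new chain.
Insert 681: h=9, bucket 9 nonempty → append to chain.
Insert 713: h=5, bucket 5 nonempty → append to chain.
Insert 830: h=2, bucket 2 nonempty → append to chain.
Insert 99: h=3, bucket 3 nonempty → append to chain.
Final buckets:
0: .
1: 517
2: 26 -> 602 -> 698 -> 830
3: 15 -> 99
4: .
5: 785 -> 713
6: .
7: .
8: .
9: 261 -> 681
10: 250
11: .

6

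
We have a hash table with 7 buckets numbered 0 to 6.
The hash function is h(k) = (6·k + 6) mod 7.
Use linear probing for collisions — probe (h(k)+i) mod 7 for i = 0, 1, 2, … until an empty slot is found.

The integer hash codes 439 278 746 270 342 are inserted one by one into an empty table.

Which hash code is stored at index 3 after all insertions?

439 hashes to 1; slot 1 is free -> place at 1.
278 hashes to 1; 1 taken -> place at 2.
746 hashes to 2; 2 taken -> place at 3.
270 hashes to 2; 2,3 taken -> place at 4.
342 hashes to 0; slot 0 is free -> place at 0.
Table: [342, 439, 278, 746, 270, -, -]

746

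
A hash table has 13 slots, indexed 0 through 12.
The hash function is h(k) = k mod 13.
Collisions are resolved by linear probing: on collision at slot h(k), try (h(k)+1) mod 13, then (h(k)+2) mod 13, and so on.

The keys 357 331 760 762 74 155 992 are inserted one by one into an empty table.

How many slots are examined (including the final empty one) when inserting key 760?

3

Insert 357: h=6, slot 6 empty => index 6.
Insert 331: h=6, slot 6 occupied => index 7.
Insert 760: h=6, slots 6,7 occupied => index 8.
Insert 762: h=8, slot 8 occupied => index 9.
Insert 74: h=9, slot 9 occupied => index 10.
Insert 155: h=12, slot 12 empty => index 12.
Insert 992: h=4, slot 4 empty => index 4.
Table: [-, -, -, -, 992, -, 357, 331, 760, 762, 74, -, 155]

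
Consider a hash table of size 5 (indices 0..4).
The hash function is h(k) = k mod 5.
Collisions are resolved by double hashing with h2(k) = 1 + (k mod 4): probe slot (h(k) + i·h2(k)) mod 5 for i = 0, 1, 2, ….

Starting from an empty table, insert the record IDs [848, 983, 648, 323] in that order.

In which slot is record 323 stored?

1

Insert 848: h=3, slot 3 empty => index 3.
Insert 983: h=3, h2=4, slot 3 occupied => index 2.
Insert 648: h=3, h2=1, slot 3 occupied => index 4.
Insert 323: h=3, h2=4, slots 3,2 occupied => index 1.
Table: [—, 323, 983, 848, 648]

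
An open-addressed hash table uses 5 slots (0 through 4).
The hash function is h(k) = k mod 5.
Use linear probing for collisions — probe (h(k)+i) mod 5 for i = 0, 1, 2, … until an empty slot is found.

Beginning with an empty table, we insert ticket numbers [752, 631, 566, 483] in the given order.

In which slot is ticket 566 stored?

752: h=2 → slot 2
631: h=1 → slot 1
566: h=1, probe 1,2,3 → slot 3
483: h=3, probe 3,4 → slot 4
Table: [-, 631, 752, 566, 483]

3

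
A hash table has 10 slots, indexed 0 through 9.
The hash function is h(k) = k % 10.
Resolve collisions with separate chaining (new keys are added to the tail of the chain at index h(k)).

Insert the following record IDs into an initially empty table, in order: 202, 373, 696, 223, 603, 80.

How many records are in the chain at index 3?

202 → bucket 2
373 → bucket 3
696 → bucket 6
223 → bucket 3 (collision)
603 → bucket 3 (collision)
80 → bucket 0
Final buckets:
0: 80
1: ∅
2: 202
3: 373 -> 223 -> 603
4: ∅
5: ∅
6: 696
7: ∅
8: ∅
9: ∅

3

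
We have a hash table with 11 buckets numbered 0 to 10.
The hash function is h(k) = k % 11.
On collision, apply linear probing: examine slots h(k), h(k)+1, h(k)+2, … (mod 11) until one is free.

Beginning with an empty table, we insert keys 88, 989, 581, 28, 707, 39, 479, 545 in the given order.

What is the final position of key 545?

1

88 hashes to 0; slot 0 is free -> place at 0.
989 hashes to 10; slot 10 is free -> place at 10.
581 hashes to 9; slot 9 is free -> place at 9.
28 hashes to 6; slot 6 is free -> place at 6.
707 hashes to 3; slot 3 is free -> place at 3.
39 hashes to 6; 6 taken -> place at 7.
479 hashes to 6; 6,7 taken -> place at 8.
545 hashes to 6; 6,7,8,9,10,0 taken -> place at 1.
Table: [88, 545, ., 707, ., ., 28, 39, 479, 581, 989]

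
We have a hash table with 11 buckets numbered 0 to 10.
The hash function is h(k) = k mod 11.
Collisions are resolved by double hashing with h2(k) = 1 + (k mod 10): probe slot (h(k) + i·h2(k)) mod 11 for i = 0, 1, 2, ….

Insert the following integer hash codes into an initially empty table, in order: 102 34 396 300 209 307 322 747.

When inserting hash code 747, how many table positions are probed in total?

5

Insert 102: h=3, slot 3 empty → index 3.
Insert 34: h=1, slot 1 empty → index 1.
Insert 396: h=0, slot 0 empty → index 0.
Insert 300: h=3, h2=1, slot 3 occupied → index 4.
Insert 209: h=0, h2=10, slot 0 occupied → index 10.
Insert 307: h=10, h2=8, slot 10 occupied → index 7.
Insert 322: h=3, h2=3, slot 3 occupied → index 6.
Insert 747: h=10, h2=8, slots 10,7,4,1 occupied → index 9.
Table: [396, 34, _, 102, 300, _, 322, 307, _, 747, 209]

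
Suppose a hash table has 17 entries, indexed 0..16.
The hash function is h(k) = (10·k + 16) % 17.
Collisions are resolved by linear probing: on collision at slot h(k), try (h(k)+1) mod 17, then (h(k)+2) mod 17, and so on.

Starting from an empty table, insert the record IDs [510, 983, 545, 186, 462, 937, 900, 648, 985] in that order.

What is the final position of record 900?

510 hashes to 16; slot 16 is free -> place at 16.
983 hashes to 3; slot 3 is free -> place at 3.
545 hashes to 9; slot 9 is free -> place at 9.
186 hashes to 6; slot 6 is free -> place at 6.
462 hashes to 12; slot 12 is free -> place at 12.
937 hashes to 2; slot 2 is free -> place at 2.
900 hashes to 6; 6 taken -> place at 7.
648 hashes to 2; 2,3 taken -> place at 4.
985 hashes to 6; 6,7 taken -> place at 8.
Table: [—, —, 937, 983, 648, —, 186, 900, 985, 545, —, —, 462, —, —, —, 510]

7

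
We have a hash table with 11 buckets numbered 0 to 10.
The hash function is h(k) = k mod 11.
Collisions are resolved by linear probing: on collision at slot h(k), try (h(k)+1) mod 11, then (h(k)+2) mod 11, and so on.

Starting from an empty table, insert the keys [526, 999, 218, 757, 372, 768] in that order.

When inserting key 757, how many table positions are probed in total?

526: h=9 => slot 9
999: h=9, probe 9,10 => slot 10
218: h=9, probe 9,10,0 => slot 0
757: h=9, probe 9,10,0,1 => slot 1
372: h=9, probe 9,10,0,1,2 => slot 2
768: h=9, probe 9,10,0,1,2,3 => slot 3
Table: [218, 757, 372, 768, —, —, —, —, —, 526, 999]

4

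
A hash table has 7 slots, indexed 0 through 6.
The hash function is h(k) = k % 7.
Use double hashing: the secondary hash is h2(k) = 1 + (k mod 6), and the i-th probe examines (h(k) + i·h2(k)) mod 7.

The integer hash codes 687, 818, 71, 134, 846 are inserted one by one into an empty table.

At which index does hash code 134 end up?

Insert 687: h=1, slot 1 empty → index 1.
Insert 818: h=6, slot 6 empty → index 6.
Insert 71: h=1, h2=6, slot 1 occupied → index 0.
Insert 134: h=1, h2=3, slot 1 occupied → index 4.
Insert 846: h=6, h2=1, slots 6,0,1 occupied → index 2.
Table: [71, 687, 846, —, 134, —, 818]

4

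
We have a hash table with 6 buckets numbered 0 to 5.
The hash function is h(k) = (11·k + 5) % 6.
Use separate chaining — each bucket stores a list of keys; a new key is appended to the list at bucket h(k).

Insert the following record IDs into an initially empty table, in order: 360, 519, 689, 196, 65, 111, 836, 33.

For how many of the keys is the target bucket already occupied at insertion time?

Insert 360: h=5, bucket 5 empty → new chain.
Insert 519: h=2, bucket 2 empty → new chain.
Insert 689: h=0, bucket 0 empty → new chain.
Insert 196: h=1, bucket 1 empty → new chain.
Insert 65: h=0, bucket 0 nonempty → append to chain.
Insert 111: h=2, bucket 2 nonempty → append to chain.
Insert 836: h=3, bucket 3 empty → new chain.
Insert 33: h=2, bucket 2 nonempty → append to chain.
Final buckets:
0: 689 -> 65
1: 196
2: 519 -> 111 -> 33
3: 836
4: -
5: 360

3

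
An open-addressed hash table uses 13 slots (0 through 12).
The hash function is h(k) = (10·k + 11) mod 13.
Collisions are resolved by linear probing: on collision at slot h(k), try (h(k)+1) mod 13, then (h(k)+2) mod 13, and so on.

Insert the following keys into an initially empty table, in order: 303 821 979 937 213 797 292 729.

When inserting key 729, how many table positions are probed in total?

3

303: h=12 => slot 12
821: h=5 => slot 5
979: h=12, probe 12,0 => slot 0
937: h=8 => slot 8
213: h=9 => slot 9
797: h=12, probe 12,0,1 => slot 1
292: h=6 => slot 6
729: h=8, probe 8,9,10 => slot 10
Table: [979, 797, —, —, —, 821, 292, —, 937, 213, 729, —, 303]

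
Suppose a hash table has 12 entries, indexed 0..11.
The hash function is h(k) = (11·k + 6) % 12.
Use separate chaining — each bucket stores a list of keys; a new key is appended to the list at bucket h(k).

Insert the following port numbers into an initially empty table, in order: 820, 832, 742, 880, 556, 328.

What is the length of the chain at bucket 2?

5

820 → bucket 2
832 → bucket 2 (collision)
742 → bucket 8
880 → bucket 2 (collision)
556 → bucket 2 (collision)
328 → bucket 2 (collision)
Final buckets:
0: ∅
1: ∅
2: 820 -> 832 -> 880 -> 556 -> 328
3: ∅
4: ∅
5: ∅
6: ∅
7: ∅
8: 742
9: ∅
10: ∅
11: ∅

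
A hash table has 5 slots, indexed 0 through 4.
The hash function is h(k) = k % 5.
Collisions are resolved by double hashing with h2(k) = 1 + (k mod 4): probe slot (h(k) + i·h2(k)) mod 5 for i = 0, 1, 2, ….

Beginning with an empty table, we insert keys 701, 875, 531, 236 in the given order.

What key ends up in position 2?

Insert 701: h=1, slot 1 empty => index 1.
Insert 875: h=0, slot 0 empty => index 0.
Insert 531: h=1, h2=4, slots 1,0 occupied => index 4.
Insert 236: h=1, h2=1, slot 1 occupied => index 2.
Table: [875, 701, 236, —, 531]

236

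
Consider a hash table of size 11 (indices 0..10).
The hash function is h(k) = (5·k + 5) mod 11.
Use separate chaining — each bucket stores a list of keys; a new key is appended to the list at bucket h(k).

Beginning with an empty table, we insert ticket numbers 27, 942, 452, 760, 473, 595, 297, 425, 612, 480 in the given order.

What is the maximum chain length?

27 -> bucket 8
942 -> bucket 7
452 -> bucket 10
760 -> bucket 10 (collision)
473 -> bucket 5
595 -> bucket 10 (collision)
297 -> bucket 5 (collision)
425 -> bucket 7 (collision)
612 -> bucket 7 (collision)
480 -> bucket 7 (collision)
Final buckets:
0: -
1: -
2: -
3: -
4: -
5: 473 -> 297
6: -
7: 942 -> 425 -> 612 -> 480
8: 27
9: -
10: 452 -> 760 -> 595

4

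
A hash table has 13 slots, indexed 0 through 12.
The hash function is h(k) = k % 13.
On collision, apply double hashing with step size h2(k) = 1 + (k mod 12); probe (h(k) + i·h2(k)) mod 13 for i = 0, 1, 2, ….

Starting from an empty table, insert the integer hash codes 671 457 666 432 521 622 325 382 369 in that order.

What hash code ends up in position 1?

Insert 671: h=8, slot 8 empty -> index 8.
Insert 457: h=2, slot 2 empty -> index 2.
Insert 666: h=3, slot 3 empty -> index 3.
Insert 432: h=3, h2=1, slot 3 occupied -> index 4.
Insert 521: h=1, slot 1 empty -> index 1.
Insert 622: h=11, slot 11 empty -> index 11.
Insert 325: h=0, slot 0 empty -> index 0.
Insert 382: h=5, slot 5 empty -> index 5.
Insert 369: h=5, h2=10, slots 5,2 occupied -> index 12.
Table: [325, 521, 457, 666, 432, 382, -, -, 671, -, -, 622, 369]

521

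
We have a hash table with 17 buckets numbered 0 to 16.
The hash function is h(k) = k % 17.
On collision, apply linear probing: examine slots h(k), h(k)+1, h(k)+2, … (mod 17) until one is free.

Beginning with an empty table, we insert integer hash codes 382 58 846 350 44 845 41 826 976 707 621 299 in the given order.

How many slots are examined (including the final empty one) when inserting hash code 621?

382 hashes to 8; slot 8 is free => place at 8.
58 hashes to 7; slot 7 is free => place at 7.
846 hashes to 13; slot 13 is free => place at 13.
350 hashes to 10; slot 10 is free => place at 10.
44 hashes to 10; 10 taken => place at 11.
845 hashes to 12; slot 12 is free => place at 12.
41 hashes to 7; 7,8 taken => place at 9.
826 hashes to 10; 10,11,12,13 taken => place at 14.
976 hashes to 7; 7,8,9,10,11,12,13,14 taken => place at 15.
707 hashes to 10; 10,11,12,13,14,15 taken => place at 16.
621 hashes to 9; 9,10,11,12,13,14,15,16 taken => place at 0.
299 hashes to 10; 10,11,12,13,14,15,16,0 taken => place at 1.
Table: [621, 299, _, _, _, _, _, 58, 382, 41, 350, 44, 845, 846, 826, 976, 707]

9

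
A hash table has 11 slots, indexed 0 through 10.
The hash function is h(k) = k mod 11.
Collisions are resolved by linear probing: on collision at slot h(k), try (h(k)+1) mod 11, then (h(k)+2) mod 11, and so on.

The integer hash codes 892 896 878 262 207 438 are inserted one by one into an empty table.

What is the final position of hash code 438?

2

Insert 892: h=1, slot 1 empty → index 1.
Insert 896: h=5, slot 5 empty → index 5.
Insert 878: h=9, slot 9 empty → index 9.
Insert 262: h=9, slot 9 occupied → index 10.
Insert 207: h=9, slots 9,10 occupied → index 0.
Insert 438: h=9, slots 9,10,0,1 occupied → index 2.
Table: [207, 892, 438, -, -, 896, -, -, -, 878, 262]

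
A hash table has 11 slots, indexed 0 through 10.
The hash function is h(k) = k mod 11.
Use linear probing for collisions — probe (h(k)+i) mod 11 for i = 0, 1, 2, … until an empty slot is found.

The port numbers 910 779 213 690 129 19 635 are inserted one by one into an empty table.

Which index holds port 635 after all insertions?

2

910: h=8 → slot 8
779: h=9 → slot 9
213: h=4 → slot 4
690: h=8, probe 8,9,10 → slot 10
129: h=8, probe 8,9,10,0 → slot 0
19: h=8, probe 8,9,10,0,1 → slot 1
635: h=8, probe 8,9,10,0,1,2 → slot 2
Table: [129, 19, 635, ∅, 213, ∅, ∅, ∅, 910, 779, 690]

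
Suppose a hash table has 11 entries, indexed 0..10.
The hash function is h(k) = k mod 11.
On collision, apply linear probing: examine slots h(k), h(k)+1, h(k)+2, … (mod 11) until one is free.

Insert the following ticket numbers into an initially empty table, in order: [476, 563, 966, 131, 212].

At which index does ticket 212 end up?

476: h=3 => slot 3
563: h=2 => slot 2
966: h=9 => slot 9
131: h=10 => slot 10
212: h=3, probe 3,4 => slot 4
Table: [_, _, 563, 476, 212, _, _, _, _, 966, 131]

4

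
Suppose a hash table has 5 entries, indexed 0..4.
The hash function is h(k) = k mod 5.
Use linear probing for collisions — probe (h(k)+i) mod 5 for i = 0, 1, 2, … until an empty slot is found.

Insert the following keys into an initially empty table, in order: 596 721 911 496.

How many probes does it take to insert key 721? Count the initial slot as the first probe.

596 hashes to 1; slot 1 is free -> place at 1.
721 hashes to 1; 1 taken -> place at 2.
911 hashes to 1; 1,2 taken -> place at 3.
496 hashes to 1; 1,2,3 taken -> place at 4.
Table: [., 596, 721, 911, 496]

2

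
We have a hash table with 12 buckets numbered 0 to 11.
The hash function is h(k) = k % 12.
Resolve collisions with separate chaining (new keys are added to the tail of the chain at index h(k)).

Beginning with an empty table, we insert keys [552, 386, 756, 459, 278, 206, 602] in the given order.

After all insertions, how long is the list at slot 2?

4

552 -> bucket 0
386 -> bucket 2
756 -> bucket 0 (collision)
459 -> bucket 3
278 -> bucket 2 (collision)
206 -> bucket 2 (collision)
602 -> bucket 2 (collision)
Final buckets:
0: 552 -> 756
1: .
2: 386 -> 278 -> 206 -> 602
3: 459
4: .
5: .
6: .
7: .
8: .
9: .
10: .
11: .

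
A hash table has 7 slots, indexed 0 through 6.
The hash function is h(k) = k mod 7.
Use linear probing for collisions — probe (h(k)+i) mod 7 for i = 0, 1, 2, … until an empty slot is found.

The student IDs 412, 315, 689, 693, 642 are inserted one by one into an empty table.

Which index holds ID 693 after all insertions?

412: h=6 -> slot 6
315: h=0 -> slot 0
689: h=3 -> slot 3
693: h=0, probe 0,1 -> slot 1
642: h=5 -> slot 5
Table: [315, 693, ∅, 689, ∅, 642, 412]

1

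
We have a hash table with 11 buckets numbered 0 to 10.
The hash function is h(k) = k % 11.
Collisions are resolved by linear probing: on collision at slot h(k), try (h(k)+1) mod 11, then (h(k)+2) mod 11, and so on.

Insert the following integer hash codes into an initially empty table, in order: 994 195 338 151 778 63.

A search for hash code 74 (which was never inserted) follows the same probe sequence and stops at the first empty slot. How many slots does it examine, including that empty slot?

6

994 hashes to 4; slot 4 is free => place at 4.
195 hashes to 8; slot 8 is free => place at 8.
338 hashes to 8; 8 taken => place at 9.
151 hashes to 8; 8,9 taken => place at 10.
778 hashes to 8; 8,9,10 taken => place at 0.
63 hashes to 8; 8,9,10,0 taken => place at 1.
Table: [778, 63, -, -, 994, -, -, -, 195, 338, 151]
Lookup 74: h=8, probe 8,9,10,0,1,2 → slot 2 empty, not found.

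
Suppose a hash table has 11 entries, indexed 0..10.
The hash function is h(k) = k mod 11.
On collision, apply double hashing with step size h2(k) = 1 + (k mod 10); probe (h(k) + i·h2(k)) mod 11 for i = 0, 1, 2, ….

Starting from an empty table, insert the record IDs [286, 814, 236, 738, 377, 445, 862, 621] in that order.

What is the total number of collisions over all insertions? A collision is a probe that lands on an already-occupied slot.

6

Insert 286: h=0, slot 0 empty -> index 0.
Insert 814: h=0, h2=5, slot 0 occupied -> index 5.
Insert 236: h=5, h2=7, slot 5 occupied -> index 1.
Insert 738: h=1, h2=9, slot 1 occupied -> index 10.
Insert 377: h=3, slot 3 empty -> index 3.
Insert 445: h=5, h2=6, slots 5,0 occupied -> index 6.
Insert 862: h=4, slot 4 empty -> index 4.
Insert 621: h=5, h2=2, slot 5 occupied -> index 7.
Table: [286, 236, ∅, 377, 862, 814, 445, 621, ∅, ∅, 738]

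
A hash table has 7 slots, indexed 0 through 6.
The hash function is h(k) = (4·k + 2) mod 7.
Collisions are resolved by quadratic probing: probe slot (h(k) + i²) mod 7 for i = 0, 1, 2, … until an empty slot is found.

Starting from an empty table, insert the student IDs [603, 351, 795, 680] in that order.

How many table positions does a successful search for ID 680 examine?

603 hashes to 6; slot 6 is free => place at 6.
351 hashes to 6; 6 taken => place at 0.
795 hashes to 4; slot 4 is free => place at 4.
680 hashes to 6; 6,0 taken => place at 3.
Table: [351, _, _, 680, 795, _, 603]
Lookup 680: h=6, probe 6,0,3 → found at 3.

3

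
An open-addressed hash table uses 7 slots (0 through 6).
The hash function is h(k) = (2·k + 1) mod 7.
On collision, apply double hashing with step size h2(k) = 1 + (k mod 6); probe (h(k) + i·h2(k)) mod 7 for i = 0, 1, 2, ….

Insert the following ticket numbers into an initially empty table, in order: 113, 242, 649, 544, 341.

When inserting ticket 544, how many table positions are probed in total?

3

113: h=3 -> slot 3
242: h=2 -> slot 2
649: h=4 -> slot 4
544: h=4, h2=5, probe 4,2,0 -> slot 0
341: h=4, h2=6, probe 4,3,2,1 -> slot 1
Table: [544, 341, 242, 113, 649, _, _]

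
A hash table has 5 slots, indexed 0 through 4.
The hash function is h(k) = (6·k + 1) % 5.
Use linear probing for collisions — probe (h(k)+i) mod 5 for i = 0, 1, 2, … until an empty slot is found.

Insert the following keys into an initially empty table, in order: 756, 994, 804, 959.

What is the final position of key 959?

3

756: h=2 → slot 2
994: h=0 → slot 0
804: h=0, probe 0,1 → slot 1
959: h=0, probe 0,1,2,3 → slot 3
Table: [994, 804, 756, 959, —]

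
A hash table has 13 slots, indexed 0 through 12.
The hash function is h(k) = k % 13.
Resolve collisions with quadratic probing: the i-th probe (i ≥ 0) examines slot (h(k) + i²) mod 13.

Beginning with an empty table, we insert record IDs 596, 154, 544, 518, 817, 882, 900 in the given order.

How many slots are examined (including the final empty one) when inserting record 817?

Insert 596: h=11, slot 11 empty → index 11.
Insert 154: h=11, slot 11 occupied → index 12.
Insert 544: h=11, slots 11,12 occupied → index 2.
Insert 518: h=11, slots 11,12,2 occupied → index 7.
Insert 817: h=11, slots 11,12,2,7 occupied → index 1.
Insert 882: h=11, slots 11,12,2,7,1 occupied → index 10.
Insert 900: h=3, slot 3 empty → index 3.
Table: [-, 817, 544, 900, -, -, -, 518, -, -, 882, 596, 154]

5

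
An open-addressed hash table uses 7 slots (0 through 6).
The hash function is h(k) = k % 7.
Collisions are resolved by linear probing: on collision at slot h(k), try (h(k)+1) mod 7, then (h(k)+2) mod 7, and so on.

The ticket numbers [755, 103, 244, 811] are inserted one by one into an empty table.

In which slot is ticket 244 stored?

0

755 hashes to 6; slot 6 is free → place at 6.
103 hashes to 5; slot 5 is free → place at 5.
244 hashes to 6; 6 taken → place at 0.
811 hashes to 6; 6,0 taken → place at 1.
Table: [244, 811, -, -, -, 103, 755]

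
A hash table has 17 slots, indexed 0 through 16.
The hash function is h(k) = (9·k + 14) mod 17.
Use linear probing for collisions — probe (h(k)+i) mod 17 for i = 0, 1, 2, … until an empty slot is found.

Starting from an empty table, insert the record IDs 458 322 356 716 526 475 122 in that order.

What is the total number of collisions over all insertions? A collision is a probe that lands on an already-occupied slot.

13

Insert 458: h=5, slot 5 empty -> index 5.
Insert 322: h=5, slot 5 occupied -> index 6.
Insert 356: h=5, slots 5,6 occupied -> index 7.
Insert 716: h=15, slot 15 empty -> index 15.
Insert 526: h=5, slots 5,6,7 occupied -> index 8.
Insert 475: h=5, slots 5,6,7,8 occupied -> index 9.
Insert 122: h=7, slots 7,8,9 occupied -> index 10.
Table: [—, —, —, —, —, 458, 322, 356, 526, 475, 122, —, —, —, —, 716, —]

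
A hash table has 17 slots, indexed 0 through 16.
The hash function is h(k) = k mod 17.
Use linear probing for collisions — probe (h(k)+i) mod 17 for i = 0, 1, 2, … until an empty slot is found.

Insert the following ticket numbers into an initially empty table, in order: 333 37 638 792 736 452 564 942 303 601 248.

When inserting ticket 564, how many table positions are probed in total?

2

333: h=10 -> slot 10
37: h=3 -> slot 3
638: h=9 -> slot 9
792: h=10, probe 10,11 -> slot 11
736: h=5 -> slot 5
452: h=10, probe 10,11,12 -> slot 12
564: h=3, probe 3,4 -> slot 4
942: h=7 -> slot 7
303: h=14 -> slot 14
601: h=6 -> slot 6
248: h=10, probe 10,11,12,13 -> slot 13
Table: [_, _, _, 37, 564, 736, 601, 942, _, 638, 333, 792, 452, 248, 303, _, _]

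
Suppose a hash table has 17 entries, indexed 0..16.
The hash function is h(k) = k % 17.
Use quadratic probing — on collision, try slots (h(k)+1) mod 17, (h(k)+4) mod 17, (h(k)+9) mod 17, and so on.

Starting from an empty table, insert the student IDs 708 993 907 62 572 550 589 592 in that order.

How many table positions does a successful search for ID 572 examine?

3

708: h=11 => slot 11
993: h=7 => slot 7
907: h=6 => slot 6
62: h=11, probe 11,12 => slot 12
572: h=11, probe 11,12,15 => slot 15
550: h=6, probe 6,7,10 => slot 10
589: h=11, probe 11,12,15,3 => slot 3
592: h=14 => slot 14
Table: [-, -, -, 589, -, -, 907, 993, -, -, 550, 708, 62, -, 592, 572, -]
Lookup 572: h=11, probe 11,12,15 → found at 15.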